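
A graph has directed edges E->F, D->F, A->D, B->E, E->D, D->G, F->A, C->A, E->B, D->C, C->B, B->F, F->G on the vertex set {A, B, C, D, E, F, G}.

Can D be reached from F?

Explore from F.
Distance 1: reach A, G.
Distance 2: reach D.
Found D.

Yes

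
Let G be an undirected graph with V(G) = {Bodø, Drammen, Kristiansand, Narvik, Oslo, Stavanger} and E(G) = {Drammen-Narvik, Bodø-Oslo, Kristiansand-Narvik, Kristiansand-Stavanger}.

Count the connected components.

From Bodø: component {Bodø, Oslo}.
From Drammen: component {Drammen, Kristiansand, Narvik, Stavanger}.
That's 2 components.

2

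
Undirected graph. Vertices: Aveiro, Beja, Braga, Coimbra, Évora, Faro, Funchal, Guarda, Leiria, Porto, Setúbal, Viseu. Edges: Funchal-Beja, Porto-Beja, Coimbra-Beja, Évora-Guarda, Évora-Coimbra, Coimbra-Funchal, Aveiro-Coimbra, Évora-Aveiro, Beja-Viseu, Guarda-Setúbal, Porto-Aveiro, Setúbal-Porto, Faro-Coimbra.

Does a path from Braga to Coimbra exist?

Braga has no edges, so nothing is reachable from it.

No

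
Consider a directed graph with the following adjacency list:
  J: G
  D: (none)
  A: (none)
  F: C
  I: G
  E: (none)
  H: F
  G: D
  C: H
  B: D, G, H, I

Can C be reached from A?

A has no outgoing edges, so nothing is reachable from it.

No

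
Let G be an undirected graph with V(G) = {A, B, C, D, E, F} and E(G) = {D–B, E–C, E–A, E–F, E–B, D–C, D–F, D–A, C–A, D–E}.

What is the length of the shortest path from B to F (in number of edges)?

Distance 0: B.
Distance 1: D, E.
Distance 2: A, C, F — contains F.

2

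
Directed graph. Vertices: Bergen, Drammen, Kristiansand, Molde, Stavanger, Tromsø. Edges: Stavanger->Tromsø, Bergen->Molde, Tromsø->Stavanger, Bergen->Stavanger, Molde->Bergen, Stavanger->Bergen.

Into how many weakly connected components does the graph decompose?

3

From Bergen: component {Bergen, Molde, Stavanger, Tromsø}.
From Drammen: component {Drammen}.
From Kristiansand: component {Kristiansand}.
That's 3 components.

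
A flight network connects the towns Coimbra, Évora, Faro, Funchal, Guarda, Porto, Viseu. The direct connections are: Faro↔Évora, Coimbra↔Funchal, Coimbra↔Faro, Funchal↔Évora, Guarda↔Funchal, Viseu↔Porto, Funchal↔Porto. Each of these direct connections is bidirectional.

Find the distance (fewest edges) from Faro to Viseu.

4

Distance 0: Faro.
Distance 1: Coimbra, Évora.
Distance 2: Funchal.
Distance 3: Guarda, Porto.
Distance 4: Viseu — contains Viseu.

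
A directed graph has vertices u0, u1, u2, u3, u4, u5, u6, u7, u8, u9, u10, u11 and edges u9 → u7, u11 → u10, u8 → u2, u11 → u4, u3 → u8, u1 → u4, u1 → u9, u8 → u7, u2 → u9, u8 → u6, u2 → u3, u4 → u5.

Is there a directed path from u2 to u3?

Explore from u2.
Distance 1: reach u3, u9.
Found u3.

Yes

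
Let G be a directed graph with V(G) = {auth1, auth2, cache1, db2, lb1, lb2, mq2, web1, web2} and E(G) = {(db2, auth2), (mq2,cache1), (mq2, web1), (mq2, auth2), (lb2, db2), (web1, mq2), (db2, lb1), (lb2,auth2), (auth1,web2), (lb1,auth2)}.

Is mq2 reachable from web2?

No

web2 has no outgoing edges, so nothing is reachable from it.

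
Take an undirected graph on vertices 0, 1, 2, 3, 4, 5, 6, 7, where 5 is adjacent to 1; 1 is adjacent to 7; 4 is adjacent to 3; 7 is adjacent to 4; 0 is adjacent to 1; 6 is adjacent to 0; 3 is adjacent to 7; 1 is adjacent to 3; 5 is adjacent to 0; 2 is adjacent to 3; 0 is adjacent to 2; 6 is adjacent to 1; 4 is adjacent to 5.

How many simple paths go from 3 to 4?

15

3–1–0–5–4
3–1–5–4
3–1–6–0–5–4
3–1–7–4
3–2–0–1–5–4
3–2–0–1–7–4
3–2–0–5–1–7–4
3–2–0–5–4
3–2–0–6–1–5–4
3–2–0–6–1–7–4
3–4
3–7–1–0–5–4
3–7–1–5–4
3–7–1–6–0–5–4
3–7–4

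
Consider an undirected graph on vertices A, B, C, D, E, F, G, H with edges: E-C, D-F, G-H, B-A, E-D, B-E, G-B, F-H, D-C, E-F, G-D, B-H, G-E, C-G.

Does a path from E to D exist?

Explore from E.
Distance 1: reach B, C, D, F, G.
Found D.

Yes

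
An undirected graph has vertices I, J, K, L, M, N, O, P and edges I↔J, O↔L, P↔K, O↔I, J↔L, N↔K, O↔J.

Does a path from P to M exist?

Explore from P.
Distance 1: reach K.
Distance 2: reach N.
The search is exhausted without reaching M; it lies in a different component.

No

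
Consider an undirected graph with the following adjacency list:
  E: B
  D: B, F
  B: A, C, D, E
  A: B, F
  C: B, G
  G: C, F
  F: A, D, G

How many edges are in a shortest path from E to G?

3

Distance 0: E.
Distance 1: B.
Distance 2: A, C, D.
Distance 3: F, G — contains G.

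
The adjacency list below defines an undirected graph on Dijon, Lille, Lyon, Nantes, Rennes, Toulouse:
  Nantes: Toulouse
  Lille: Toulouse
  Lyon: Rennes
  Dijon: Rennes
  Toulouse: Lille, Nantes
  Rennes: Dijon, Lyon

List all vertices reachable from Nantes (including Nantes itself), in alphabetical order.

Start at Nantes.
Its neighbours: Toulouse.
Then their neighbours: Lille.
Nothing further is reachable.

Lille, Nantes, Toulouse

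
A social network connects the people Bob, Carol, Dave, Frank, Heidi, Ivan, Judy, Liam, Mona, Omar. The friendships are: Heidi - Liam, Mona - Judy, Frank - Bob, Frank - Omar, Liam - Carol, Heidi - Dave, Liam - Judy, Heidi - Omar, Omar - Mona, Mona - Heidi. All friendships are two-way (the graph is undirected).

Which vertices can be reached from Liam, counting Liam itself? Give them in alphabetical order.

Start at Liam.
Its neighbours: Carol, Heidi, Judy.
Then their neighbours: Dave, Mona, Omar.
Then next layer: Frank.
Then next layer: Bob.
Nothing further is reachable.

Bob, Carol, Dave, Frank, Heidi, Judy, Liam, Mona, Omar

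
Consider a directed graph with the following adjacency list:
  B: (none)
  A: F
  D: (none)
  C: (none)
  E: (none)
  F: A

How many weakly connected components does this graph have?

From A: component {A, F}.
From B: component {B}.
From C: component {C}.
From D: component {D}.
From E: component {E}.
That's 5 components.

5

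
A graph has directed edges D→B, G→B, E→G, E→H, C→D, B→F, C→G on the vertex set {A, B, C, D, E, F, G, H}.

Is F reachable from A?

A has no outgoing edges, so nothing is reachable from it.

No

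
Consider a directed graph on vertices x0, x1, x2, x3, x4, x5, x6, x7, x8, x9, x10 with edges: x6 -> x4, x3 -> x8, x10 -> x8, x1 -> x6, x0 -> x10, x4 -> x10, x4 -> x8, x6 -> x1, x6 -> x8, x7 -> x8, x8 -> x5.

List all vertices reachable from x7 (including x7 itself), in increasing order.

Start at x7.
Its neighbours: x8.
Then their neighbours: x5.
Nothing further is reachable.

x5, x7, x8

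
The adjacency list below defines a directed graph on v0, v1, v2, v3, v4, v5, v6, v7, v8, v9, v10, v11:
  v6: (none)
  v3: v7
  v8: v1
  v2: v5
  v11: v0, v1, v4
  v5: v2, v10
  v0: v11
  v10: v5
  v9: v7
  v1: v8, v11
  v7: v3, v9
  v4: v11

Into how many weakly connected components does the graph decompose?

4

From v0: component {v0, v1, v4, v8, v11}.
From v2: component {v2, v5, v10}.
From v3: component {v3, v7, v9}.
From v6: component {v6}.
That's 4 components.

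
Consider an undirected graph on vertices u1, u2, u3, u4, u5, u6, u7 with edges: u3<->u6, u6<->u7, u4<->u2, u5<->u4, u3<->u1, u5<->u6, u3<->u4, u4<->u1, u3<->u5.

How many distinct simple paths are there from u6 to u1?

u6–u3–u1
u6–u3–u4–u1
u6–u3–u5–u4–u1
u6–u5–u3–u1
u6–u5–u3–u4–u1
u6–u5–u4–u1
u6–u5–u4–u3–u1

7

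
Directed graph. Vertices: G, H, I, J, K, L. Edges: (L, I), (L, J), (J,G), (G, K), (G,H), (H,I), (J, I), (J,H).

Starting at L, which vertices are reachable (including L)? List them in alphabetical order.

Start at L.
Its neighbours: I, J.
Then their neighbours: G, H.
Then next layer: K.
Every vertex is now reached.

G, H, I, J, K, L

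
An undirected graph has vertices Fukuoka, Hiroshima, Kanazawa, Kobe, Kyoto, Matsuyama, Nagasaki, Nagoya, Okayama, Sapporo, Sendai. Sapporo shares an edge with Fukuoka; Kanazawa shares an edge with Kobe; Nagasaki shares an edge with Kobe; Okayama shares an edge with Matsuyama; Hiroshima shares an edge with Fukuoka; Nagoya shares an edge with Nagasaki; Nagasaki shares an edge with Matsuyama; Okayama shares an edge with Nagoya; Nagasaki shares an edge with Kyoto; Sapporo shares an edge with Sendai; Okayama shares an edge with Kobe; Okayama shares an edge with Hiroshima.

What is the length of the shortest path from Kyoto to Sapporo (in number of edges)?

6

Distance 0: Kyoto.
Distance 1: Nagasaki.
Distance 2: Kobe, Matsuyama, Nagoya.
Distance 3: Kanazawa, Okayama.
Distance 4: Hiroshima.
Distance 5: Fukuoka.
Distance 6: Sapporo — contains Sapporo.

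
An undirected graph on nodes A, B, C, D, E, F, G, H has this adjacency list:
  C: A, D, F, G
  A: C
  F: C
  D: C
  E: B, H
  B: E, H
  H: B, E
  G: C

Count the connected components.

2

From A: component {A, C, D, F, G}.
From B: component {B, E, H}.
That's 2 components.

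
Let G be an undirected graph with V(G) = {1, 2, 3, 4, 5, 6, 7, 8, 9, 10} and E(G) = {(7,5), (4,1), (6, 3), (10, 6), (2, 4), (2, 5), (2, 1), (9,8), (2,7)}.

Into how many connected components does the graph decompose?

From 1: component {1, 2, 4, 5, 7}.
From 3: component {3, 6, 10}.
From 8: component {8, 9}.
That's 3 components.

3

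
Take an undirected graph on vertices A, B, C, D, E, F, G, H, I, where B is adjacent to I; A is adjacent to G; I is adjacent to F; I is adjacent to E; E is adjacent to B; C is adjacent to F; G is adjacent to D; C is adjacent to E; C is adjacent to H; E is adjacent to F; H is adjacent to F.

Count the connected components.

From A: component {A, D, G}.
From B: component {B, C, E, F, H, I}.
That's 2 components.

2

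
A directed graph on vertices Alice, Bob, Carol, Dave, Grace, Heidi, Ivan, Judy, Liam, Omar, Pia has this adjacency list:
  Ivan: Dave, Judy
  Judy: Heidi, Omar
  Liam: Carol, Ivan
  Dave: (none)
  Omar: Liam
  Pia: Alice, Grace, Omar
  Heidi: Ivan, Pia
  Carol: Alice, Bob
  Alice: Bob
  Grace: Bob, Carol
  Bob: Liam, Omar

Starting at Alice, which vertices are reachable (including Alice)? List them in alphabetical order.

Start at Alice.
Its neighbours: Bob.
Then their neighbours: Liam, Omar.
Then next layer: Carol, Ivan.
Then next layer: Dave, Judy.
Then next layer: Heidi.
Then next layer: Pia.
Then next layer: Grace.
Every vertex is now reached.

Alice, Bob, Carol, Dave, Grace, Heidi, Ivan, Judy, Liam, Omar, Pia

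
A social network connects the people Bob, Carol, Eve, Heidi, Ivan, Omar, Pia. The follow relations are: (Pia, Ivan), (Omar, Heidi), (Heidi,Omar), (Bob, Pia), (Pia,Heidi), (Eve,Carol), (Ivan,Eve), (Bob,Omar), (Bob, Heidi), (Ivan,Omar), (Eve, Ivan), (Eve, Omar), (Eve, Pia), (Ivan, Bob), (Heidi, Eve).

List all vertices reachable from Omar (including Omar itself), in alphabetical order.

Bob, Carol, Eve, Heidi, Ivan, Omar, Pia

Start at Omar.
Its neighbours: Heidi.
Then their neighbours: Eve.
Then next layer: Carol, Ivan, Pia.
Then next layer: Bob.
Every vertex is now reached.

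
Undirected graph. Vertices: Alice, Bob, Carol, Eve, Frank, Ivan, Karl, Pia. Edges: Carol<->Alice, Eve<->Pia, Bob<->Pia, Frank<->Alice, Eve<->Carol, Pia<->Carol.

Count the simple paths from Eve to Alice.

2

Eve–Carol–Alice
Eve–Pia–Carol–Alice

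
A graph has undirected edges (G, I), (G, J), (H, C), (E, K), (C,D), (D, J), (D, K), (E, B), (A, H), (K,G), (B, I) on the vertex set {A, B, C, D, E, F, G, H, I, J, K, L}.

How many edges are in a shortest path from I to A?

6

Distance 0: I.
Distance 1: B, G.
Distance 2: E, J, K.
Distance 3: D.
Distance 4: C.
Distance 5: H.
Distance 6: A — contains A.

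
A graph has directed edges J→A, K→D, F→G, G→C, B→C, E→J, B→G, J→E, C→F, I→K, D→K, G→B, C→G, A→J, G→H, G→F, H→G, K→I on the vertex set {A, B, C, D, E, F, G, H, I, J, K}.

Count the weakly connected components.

3

From A: component {A, E, J}.
From B: component {B, C, F, G, H}.
From D: component {D, I, K}.
That's 3 components.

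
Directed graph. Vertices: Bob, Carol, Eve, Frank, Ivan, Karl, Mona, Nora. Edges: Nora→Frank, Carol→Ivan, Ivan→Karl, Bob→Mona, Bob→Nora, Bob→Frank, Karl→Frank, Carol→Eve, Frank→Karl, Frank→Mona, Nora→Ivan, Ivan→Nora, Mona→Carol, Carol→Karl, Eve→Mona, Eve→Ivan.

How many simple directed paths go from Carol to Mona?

Carol→Eve→Ivan→Karl→Frank→Mona
Carol→Eve→Ivan→Nora→Frank→Mona
Carol→Eve→Mona
Carol→Ivan→Karl→Frank→Mona
Carol→Ivan→Nora→Frank→Mona
Carol→Karl→Frank→Mona

6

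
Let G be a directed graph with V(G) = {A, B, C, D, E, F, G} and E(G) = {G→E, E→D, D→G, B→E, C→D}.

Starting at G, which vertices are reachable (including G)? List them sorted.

Start at G.
Its neighbours: E.
Then their neighbours: D.
Nothing further is reachable.

D, E, G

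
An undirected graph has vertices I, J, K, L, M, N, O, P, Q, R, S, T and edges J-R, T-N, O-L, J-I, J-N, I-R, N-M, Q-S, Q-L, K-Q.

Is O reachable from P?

No

P has no edges, so nothing is reachable from it.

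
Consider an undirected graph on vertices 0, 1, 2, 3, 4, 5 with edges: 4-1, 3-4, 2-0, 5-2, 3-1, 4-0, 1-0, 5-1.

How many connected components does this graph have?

From 0: component {0, 1, 2, 3, 4, 5}.
That's 1 component.

1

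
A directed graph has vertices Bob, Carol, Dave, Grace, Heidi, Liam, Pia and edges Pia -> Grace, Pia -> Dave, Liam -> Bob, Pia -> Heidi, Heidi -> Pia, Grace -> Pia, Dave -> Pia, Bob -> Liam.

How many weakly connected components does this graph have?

From Bob: component {Bob, Liam}.
From Carol: component {Carol}.
From Dave: component {Dave, Grace, Heidi, Pia}.
That's 3 components.

3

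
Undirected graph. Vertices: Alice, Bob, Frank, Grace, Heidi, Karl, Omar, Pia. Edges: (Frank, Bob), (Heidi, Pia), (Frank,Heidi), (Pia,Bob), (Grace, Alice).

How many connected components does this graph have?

From Alice: component {Alice, Grace}.
From Bob: component {Bob, Frank, Heidi, Pia}.
From Karl: component {Karl}.
From Omar: component {Omar}.
That's 4 components.

4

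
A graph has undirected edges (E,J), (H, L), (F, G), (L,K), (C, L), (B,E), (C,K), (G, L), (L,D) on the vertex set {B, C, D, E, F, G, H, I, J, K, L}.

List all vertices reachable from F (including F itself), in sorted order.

C, D, F, G, H, K, L

Start at F.
Its neighbours: G.
Then their neighbours: L.
Then next layer: C, D, H, K.
Nothing further is reachable.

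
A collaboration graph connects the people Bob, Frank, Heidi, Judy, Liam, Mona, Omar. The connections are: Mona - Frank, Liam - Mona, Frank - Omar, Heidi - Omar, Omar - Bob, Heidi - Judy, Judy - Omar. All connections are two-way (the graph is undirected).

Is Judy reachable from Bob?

Yes

Explore from Bob.
Distance 1: reach Omar.
Distance 2: reach Frank, Heidi, Judy.
Found Judy.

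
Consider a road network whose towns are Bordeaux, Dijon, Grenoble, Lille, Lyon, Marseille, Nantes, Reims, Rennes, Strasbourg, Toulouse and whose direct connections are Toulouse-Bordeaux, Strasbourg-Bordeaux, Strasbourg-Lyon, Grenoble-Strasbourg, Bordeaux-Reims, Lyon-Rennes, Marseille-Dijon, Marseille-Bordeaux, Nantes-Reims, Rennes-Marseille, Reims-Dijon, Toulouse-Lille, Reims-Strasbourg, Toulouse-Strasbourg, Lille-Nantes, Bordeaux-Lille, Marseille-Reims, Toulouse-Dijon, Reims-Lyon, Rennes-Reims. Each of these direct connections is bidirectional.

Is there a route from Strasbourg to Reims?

Yes

Explore from Strasbourg.
Distance 1: reach Bordeaux, Grenoble, Lyon, Reims, Toulouse.
Found Reims.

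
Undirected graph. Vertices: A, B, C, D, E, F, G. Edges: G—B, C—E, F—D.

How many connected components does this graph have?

From A: component {A}.
From B: component {B, G}.
From C: component {C, E}.
From D: component {D, F}.
That's 4 components.

4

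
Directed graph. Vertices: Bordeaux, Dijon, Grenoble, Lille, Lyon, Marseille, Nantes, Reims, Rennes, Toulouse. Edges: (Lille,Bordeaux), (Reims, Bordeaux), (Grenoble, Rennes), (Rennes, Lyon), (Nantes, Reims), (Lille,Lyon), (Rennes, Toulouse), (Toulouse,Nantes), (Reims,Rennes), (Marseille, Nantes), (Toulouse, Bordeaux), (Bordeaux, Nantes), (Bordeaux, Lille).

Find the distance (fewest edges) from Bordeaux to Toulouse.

Distance 0: Bordeaux.
Distance 1: Lille, Nantes.
Distance 2: Lyon, Reims.
Distance 3: Rennes.
Distance 4: Toulouse — contains Toulouse.

4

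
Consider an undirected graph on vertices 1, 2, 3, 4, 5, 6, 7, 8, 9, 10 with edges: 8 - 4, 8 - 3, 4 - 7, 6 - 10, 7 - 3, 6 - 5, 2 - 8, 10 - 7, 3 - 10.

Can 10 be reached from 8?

Explore from 8.
Distance 1: reach 2, 3, 4.
Distance 2: reach 7, 10.
Found 10.

Yes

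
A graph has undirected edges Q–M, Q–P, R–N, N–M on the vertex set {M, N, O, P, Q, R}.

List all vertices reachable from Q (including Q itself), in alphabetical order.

Start at Q.
Its neighbours: M, P.
Then their neighbours: N.
Then next layer: R.
Nothing further is reachable.

M, N, P, Q, R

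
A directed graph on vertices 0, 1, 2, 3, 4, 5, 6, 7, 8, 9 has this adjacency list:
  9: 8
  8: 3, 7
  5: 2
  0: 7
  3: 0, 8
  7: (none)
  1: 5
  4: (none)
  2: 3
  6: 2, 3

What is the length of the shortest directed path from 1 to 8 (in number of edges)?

4

Distance 0: 1.
Distance 1: 5.
Distance 2: 2.
Distance 3: 3.
Distance 4: 0, 8 — contains 8.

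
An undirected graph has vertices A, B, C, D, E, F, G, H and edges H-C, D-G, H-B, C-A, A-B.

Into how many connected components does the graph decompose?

From A: component {A, B, C, H}.
From D: component {D, G}.
From E: component {E}.
From F: component {F}.
That's 4 components.

4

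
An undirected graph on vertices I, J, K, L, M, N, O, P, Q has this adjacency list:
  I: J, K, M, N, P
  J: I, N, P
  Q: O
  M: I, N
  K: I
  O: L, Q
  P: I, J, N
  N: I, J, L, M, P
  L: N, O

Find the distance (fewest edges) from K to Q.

5

Distance 0: K.
Distance 1: I.
Distance 2: J, M, N, P.
Distance 3: L.
Distance 4: O.
Distance 5: Q — contains Q.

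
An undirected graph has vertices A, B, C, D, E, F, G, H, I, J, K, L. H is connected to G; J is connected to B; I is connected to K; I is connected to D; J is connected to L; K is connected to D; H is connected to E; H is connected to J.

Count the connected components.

5

From A: component {A}.
From B: component {B, E, G, H, J, L}.
From C: component {C}.
From D: component {D, I, K}.
From F: component {F}.
That's 5 components.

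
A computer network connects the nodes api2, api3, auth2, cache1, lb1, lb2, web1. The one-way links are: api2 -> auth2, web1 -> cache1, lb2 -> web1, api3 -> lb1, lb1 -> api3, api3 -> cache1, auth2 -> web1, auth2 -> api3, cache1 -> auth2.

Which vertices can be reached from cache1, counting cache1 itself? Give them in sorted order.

Start at cache1.
Its neighbours: auth2.
Then their neighbours: api3, web1.
Then next layer: lb1.
Nothing further is reachable.

api3, auth2, cache1, lb1, web1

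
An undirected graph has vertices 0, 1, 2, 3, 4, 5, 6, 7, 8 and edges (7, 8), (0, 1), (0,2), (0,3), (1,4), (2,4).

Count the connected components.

4

From 0: component {0, 1, 2, 3, 4}.
From 5: component {5}.
From 6: component {6}.
From 7: component {7, 8}.
That's 4 components.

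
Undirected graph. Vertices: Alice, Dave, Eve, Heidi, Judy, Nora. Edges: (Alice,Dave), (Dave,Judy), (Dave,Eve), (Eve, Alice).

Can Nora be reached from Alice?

Explore from Alice.
Distance 1: reach Dave, Eve.
Distance 2: reach Judy.
The search is exhausted without reaching Nora; it lies in a different component.

No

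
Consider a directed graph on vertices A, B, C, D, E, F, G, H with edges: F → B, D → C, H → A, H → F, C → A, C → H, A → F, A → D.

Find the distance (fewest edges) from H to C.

Distance 0: H.
Distance 1: A, F.
Distance 2: B, D.
Distance 3: C — contains C.

3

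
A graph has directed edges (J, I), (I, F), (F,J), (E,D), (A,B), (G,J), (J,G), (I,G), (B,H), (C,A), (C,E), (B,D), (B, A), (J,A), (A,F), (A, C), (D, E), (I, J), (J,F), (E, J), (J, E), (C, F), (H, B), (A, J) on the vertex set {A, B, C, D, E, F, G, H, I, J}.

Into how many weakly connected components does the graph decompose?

From A: component {A, B, C, D, E, F, G, H, I, J}.
That's 1 component.

1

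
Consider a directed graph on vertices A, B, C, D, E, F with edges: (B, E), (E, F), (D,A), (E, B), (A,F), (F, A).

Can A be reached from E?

Explore from E.
Distance 1: reach B, F.
Distance 2: reach A.
Found A.

Yes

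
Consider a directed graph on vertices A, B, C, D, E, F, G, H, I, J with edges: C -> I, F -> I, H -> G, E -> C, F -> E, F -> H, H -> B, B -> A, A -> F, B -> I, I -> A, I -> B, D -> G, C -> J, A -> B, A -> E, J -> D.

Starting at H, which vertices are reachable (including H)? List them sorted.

A, B, C, D, E, F, G, H, I, J

Start at H.
Its neighbours: B, G.
Then their neighbours: A, I.
Then next layer: E, F.
Then next layer: C.
Then next layer: J.
Then next layer: D.
Every vertex is now reached.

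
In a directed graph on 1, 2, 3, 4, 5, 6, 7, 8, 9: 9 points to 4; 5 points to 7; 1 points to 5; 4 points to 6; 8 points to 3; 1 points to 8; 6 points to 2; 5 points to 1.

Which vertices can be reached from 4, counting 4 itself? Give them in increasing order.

Start at 4.
Its neighbours: 6.
Then their neighbours: 2.
Nothing further is reachable.

2, 4, 6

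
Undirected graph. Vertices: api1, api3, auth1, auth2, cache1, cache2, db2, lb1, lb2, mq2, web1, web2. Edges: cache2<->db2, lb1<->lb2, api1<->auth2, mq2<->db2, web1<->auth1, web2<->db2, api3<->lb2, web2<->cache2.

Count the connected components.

5

From api1: component {api1, auth2}.
From api3: component {api3, lb1, lb2}.
From auth1: component {auth1, web1}.
From cache1: component {cache1}.
From cache2: component {cache2, db2, mq2, web2}.
That's 5 components.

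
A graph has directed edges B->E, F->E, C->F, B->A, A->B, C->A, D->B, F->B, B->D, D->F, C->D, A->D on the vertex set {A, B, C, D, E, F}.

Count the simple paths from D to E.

D→B→E
D→F→B→E
D→F→E

3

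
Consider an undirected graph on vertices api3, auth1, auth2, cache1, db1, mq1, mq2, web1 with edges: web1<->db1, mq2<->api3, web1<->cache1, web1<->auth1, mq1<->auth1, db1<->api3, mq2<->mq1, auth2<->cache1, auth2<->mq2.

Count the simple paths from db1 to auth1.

db1–api3–mq2–auth2–cache1–web1–auth1
db1–api3–mq2–mq1–auth1
db1–web1–auth1
db1–web1–cache1–auth2–mq2–mq1–auth1

4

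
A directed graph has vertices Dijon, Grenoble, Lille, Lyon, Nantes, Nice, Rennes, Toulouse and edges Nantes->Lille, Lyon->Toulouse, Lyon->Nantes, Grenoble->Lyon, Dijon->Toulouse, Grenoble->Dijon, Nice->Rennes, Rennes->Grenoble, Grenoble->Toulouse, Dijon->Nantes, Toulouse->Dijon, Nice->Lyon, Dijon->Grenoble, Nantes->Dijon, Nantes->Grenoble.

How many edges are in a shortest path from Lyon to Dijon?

2

Distance 0: Lyon.
Distance 1: Nantes, Toulouse.
Distance 2: Dijon, Grenoble, Lille — contains Dijon.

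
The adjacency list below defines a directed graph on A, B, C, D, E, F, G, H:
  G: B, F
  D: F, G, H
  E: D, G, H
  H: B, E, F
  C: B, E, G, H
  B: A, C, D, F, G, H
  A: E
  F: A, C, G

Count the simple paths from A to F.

21

A→E→D→F
A→E→D→G→B→C→H→F
A→E→D→G→B→F
A→E→D→G→B→H→F
A→E→D→G→F
A→E→D→H→B→C→G→F
A→E→D→H→B→F
A→E→D→H→B→G→F
... and 13 more.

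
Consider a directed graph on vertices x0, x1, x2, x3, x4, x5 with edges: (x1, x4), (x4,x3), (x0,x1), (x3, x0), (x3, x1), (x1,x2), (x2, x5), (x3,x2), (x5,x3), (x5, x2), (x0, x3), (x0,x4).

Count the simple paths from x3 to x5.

3

x3→x0→x1→x2→x5
x3→x1→x2→x5
x3→x2→x5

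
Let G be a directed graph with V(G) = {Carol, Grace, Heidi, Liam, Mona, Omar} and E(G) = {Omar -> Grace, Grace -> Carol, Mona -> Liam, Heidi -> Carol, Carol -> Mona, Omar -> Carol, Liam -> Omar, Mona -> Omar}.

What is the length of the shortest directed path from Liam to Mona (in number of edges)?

3

Distance 0: Liam.
Distance 1: Omar.
Distance 2: Carol, Grace.
Distance 3: Mona — contains Mona.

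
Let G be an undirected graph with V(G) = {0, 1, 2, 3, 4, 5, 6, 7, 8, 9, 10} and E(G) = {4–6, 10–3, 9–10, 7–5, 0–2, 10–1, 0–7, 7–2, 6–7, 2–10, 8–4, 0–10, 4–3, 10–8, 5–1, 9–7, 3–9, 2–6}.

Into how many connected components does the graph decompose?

From 0: component {0, 1, 2, 3, 4, 5, 6, 7, 8, 9, 10}.
That's 1 component.

1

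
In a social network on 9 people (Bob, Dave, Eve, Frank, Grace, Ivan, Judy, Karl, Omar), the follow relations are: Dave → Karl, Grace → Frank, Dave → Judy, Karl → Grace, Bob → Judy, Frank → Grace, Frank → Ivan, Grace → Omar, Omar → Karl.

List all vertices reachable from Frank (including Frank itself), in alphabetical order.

Frank, Grace, Ivan, Karl, Omar

Start at Frank.
Its neighbours: Grace, Ivan.
Then their neighbours: Omar.
Then next layer: Karl.
Nothing further is reachable.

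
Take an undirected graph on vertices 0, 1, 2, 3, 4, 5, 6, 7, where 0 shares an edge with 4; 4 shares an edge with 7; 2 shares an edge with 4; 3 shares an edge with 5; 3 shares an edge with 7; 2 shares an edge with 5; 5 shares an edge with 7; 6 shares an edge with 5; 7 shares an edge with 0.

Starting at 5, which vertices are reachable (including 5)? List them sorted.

0, 2, 3, 4, 5, 6, 7

Start at 5.
Its neighbours: 2, 3, 6, 7.
Then their neighbours: 0, 4.
Nothing further is reachable.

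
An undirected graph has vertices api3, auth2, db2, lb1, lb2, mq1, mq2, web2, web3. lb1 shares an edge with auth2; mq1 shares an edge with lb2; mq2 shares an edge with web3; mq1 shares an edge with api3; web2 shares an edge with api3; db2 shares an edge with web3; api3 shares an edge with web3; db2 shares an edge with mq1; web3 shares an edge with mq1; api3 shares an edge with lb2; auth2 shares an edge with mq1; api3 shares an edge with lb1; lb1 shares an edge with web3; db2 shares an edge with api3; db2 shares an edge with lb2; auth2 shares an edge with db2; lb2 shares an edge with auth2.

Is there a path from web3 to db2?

Yes

Explore from web3.
Distance 1: reach api3, db2, lb1, mq1, mq2.
Found db2.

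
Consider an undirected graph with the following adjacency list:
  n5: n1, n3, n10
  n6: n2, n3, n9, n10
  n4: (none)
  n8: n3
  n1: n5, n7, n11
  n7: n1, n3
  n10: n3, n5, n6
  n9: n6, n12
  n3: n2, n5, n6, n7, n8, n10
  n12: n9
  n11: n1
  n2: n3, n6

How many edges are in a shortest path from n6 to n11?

Distance 0: n6.
Distance 1: n2, n3, n9, n10.
Distance 2: n5, n7, n8, n12.
Distance 3: n1.
Distance 4: n11 — contains n11.

4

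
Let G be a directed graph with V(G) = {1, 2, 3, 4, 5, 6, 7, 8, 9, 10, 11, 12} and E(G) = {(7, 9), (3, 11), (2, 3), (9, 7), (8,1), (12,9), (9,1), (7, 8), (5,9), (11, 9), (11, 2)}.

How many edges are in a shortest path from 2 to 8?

Distance 0: 2.
Distance 1: 3.
Distance 2: 11.
Distance 3: 9.
Distance 4: 1, 7.
Distance 5: 8 — contains 8.

5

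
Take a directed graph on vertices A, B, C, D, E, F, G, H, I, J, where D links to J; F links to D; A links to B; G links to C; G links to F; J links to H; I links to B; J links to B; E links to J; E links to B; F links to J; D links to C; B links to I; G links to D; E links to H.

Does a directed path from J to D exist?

Explore from J.
Distance 1: reach B, H.
Distance 2: reach I.
The search from J is exhausted; no directed path reaches D.

No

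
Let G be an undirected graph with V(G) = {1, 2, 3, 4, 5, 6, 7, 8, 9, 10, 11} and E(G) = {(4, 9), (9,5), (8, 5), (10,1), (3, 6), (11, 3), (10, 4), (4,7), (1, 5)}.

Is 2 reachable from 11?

Explore from 11.
Distance 1: reach 3.
Distance 2: reach 6.
The search is exhausted without reaching 2; it lies in a different component.

No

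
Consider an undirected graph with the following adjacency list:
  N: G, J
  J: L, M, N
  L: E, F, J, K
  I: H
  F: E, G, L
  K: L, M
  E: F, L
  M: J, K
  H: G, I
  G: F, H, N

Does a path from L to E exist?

Yes

Explore from L.
Distance 1: reach E, F, J, K.
Found E.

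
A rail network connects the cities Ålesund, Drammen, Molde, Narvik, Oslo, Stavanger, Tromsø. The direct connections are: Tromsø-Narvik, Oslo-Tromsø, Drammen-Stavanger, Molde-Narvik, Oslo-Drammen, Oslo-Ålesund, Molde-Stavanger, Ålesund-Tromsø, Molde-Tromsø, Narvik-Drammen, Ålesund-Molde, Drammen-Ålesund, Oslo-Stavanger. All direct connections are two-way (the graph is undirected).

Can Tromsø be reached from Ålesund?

Yes

Explore from Ålesund.
Distance 1: reach Drammen, Molde, Oslo, Tromsø.
Found Tromsø.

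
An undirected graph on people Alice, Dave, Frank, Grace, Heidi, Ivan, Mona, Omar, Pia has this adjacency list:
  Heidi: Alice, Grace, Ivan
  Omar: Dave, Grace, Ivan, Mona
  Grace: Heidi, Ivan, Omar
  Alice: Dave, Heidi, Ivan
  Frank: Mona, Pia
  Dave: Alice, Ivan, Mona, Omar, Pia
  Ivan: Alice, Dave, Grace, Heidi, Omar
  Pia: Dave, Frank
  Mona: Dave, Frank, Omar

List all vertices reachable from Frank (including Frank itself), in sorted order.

Alice, Dave, Frank, Grace, Heidi, Ivan, Mona, Omar, Pia

Start at Frank.
Its neighbours: Mona, Pia.
Then their neighbours: Dave, Omar.
Then next layer: Alice, Grace, Ivan.
Then next layer: Heidi.
Every vertex is now reached.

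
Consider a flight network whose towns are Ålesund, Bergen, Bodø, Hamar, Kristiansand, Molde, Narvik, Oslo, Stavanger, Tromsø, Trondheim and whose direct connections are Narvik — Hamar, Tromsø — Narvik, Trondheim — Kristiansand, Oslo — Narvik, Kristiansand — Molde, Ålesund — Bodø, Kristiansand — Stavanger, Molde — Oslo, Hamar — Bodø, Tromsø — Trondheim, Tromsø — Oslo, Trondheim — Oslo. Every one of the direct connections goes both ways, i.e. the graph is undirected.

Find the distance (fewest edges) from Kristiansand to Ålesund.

6

Distance 0: Kristiansand.
Distance 1: Molde, Stavanger, Trondheim.
Distance 2: Oslo, Tromsø.
Distance 3: Narvik.
Distance 4: Hamar.
Distance 5: Bodø.
Distance 6: Ålesund — contains Ålesund.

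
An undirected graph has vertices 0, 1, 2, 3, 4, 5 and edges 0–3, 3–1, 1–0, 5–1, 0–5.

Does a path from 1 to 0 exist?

Explore from 1.
Distance 1: reach 0, 3, 5.
Found 0.

Yes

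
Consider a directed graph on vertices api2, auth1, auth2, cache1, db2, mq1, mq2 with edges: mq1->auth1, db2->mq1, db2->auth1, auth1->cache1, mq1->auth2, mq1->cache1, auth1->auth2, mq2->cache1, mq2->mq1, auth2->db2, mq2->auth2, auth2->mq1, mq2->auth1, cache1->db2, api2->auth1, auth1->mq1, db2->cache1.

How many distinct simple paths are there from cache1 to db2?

1

cache1→db2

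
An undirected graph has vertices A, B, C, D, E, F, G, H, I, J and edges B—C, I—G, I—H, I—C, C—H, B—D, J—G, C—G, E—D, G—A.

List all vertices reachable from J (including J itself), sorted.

A, B, C, D, E, G, H, I, J

Start at J.
Its neighbours: G.
Then their neighbours: A, C, I.
Then next layer: B, H.
Then next layer: D.
Then next layer: E.
Nothing further is reachable.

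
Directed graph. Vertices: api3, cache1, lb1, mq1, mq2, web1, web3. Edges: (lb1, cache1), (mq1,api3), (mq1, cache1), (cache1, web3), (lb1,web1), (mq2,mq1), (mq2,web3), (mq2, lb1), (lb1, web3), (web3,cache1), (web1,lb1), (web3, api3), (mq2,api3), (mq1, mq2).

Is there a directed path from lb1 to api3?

Explore from lb1.
Distance 1: reach cache1, web1, web3.
Distance 2: reach api3.
Found api3.

Yes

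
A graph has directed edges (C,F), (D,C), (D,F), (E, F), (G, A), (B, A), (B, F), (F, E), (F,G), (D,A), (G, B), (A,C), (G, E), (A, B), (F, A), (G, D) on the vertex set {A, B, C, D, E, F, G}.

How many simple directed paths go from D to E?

D→A→B→F→E
D→A→B→F→G→E
D→A→C→F→E
D→A→C→F→G→E
D→C→F→E
D→C→F→G→E
D→F→E
D→F→G→E

8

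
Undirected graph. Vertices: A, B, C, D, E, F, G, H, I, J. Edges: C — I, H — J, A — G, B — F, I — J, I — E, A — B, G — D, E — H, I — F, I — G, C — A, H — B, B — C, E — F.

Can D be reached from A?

Explore from A.
Distance 1: reach B, C, G.
Distance 2: reach D, F, H, I.
Found D.

Yes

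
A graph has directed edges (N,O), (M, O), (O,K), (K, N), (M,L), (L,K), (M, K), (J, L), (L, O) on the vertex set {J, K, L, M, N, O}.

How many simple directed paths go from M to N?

M→K→N
M→L→K→N
M→L→O→K→N
M→O→K→N

4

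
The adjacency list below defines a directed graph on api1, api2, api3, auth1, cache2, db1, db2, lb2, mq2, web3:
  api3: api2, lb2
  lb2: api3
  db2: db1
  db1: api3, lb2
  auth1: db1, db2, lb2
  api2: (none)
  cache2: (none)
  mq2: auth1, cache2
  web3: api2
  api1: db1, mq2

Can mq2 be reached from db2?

Explore from db2.
Distance 1: reach db1.
Distance 2: reach api3, lb2.
Distance 3: reach api2.
The search from db2 is exhausted; no directed path reaches mq2.

No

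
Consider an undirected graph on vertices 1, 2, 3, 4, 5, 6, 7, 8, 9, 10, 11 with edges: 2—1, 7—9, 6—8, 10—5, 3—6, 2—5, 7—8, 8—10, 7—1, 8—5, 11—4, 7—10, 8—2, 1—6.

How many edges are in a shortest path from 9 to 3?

4

Distance 0: 9.
Distance 1: 7.
Distance 2: 1, 8, 10.
Distance 3: 2, 5, 6.
Distance 4: 3 — contains 3.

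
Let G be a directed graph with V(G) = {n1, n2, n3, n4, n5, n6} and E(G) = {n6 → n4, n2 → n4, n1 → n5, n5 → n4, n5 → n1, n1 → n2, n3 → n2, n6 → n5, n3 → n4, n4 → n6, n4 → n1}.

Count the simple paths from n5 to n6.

n5→n1→n2→n4→n6
n5→n4→n6

2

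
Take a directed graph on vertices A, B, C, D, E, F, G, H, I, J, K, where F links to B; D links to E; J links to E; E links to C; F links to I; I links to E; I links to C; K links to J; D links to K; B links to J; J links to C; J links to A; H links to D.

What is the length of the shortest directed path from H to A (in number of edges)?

4

Distance 0: H.
Distance 1: D.
Distance 2: E, K.
Distance 3: C, J.
Distance 4: A — contains A.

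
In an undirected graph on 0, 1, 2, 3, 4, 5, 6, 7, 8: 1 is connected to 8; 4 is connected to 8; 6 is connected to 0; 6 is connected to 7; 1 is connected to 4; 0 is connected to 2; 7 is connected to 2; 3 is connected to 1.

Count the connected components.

From 0: component {0, 2, 6, 7}.
From 1: component {1, 3, 4, 8}.
From 5: component {5}.
That's 3 components.

3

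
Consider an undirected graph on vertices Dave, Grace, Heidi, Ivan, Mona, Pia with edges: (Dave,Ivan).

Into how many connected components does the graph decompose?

5

From Dave: component {Dave, Ivan}.
From Grace: component {Grace}.
From Heidi: component {Heidi}.
From Mona: component {Mona}.
From Pia: component {Pia}.
That's 5 components.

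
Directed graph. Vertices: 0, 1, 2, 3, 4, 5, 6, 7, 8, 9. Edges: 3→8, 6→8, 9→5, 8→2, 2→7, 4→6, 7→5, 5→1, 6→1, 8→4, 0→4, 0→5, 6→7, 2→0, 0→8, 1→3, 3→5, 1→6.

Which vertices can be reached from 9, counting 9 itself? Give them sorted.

0, 1, 2, 3, 4, 5, 6, 7, 8, 9

Start at 9.
Its neighbours: 5.
Then their neighbours: 1.
Then next layer: 3, 6.
Then next layer: 7, 8.
Then next layer: 2, 4.
Then next layer: 0.
Every vertex is now reached.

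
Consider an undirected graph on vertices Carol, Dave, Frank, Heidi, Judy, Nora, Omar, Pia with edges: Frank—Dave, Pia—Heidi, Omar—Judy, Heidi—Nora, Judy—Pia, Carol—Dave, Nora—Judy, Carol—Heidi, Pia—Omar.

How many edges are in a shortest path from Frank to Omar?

5

Distance 0: Frank.
Distance 1: Dave.
Distance 2: Carol.
Distance 3: Heidi.
Distance 4: Nora, Pia.
Distance 5: Judy, Omar — contains Omar.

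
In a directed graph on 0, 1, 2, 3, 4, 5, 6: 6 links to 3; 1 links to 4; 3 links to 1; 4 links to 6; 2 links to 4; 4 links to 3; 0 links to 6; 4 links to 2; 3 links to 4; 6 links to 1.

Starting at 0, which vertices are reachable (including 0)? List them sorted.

Start at 0.
Its neighbours: 6.
Then their neighbours: 1, 3.
Then next layer: 4.
Then next layer: 2.
Nothing further is reachable.

0, 1, 2, 3, 4, 6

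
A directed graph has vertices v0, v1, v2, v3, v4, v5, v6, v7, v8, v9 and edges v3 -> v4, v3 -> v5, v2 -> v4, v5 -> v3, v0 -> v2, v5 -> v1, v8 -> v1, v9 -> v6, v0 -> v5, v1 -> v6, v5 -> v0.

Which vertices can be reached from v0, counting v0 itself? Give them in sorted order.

v0, v1, v2, v3, v4, v5, v6

Start at v0.
Its neighbours: v2, v5.
Then their neighbours: v1, v3, v4.
Then next layer: v6.
Nothing further is reachable.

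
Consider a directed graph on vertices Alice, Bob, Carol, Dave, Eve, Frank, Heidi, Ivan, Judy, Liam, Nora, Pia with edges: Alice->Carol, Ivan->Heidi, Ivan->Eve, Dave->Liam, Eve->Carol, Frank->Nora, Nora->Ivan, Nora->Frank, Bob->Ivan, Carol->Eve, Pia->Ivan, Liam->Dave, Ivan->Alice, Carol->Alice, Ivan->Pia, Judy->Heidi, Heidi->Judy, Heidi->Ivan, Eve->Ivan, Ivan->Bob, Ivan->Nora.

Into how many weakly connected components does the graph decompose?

From Alice: component {Alice, Bob, Carol, Eve, Frank, Heidi, Ivan, Judy, Nora, Pia}.
From Dave: component {Dave, Liam}.
That's 2 components.

2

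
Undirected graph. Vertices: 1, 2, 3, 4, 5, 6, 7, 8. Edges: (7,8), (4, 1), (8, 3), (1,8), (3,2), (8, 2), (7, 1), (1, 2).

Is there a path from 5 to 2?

No

5 has no edges, so nothing is reachable from it.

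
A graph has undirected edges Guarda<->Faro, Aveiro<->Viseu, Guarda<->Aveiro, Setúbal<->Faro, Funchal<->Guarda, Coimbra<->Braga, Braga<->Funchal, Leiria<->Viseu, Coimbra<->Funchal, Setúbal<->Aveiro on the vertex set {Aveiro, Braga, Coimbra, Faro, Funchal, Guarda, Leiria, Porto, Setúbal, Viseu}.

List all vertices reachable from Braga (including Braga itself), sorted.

Aveiro, Braga, Coimbra, Faro, Funchal, Guarda, Leiria, Setúbal, Viseu

Start at Braga.
Its neighbours: Coimbra, Funchal.
Then their neighbours: Guarda.
Then next layer: Aveiro, Faro.
Then next layer: Setúbal, Viseu.
Then next layer: Leiria.
Nothing further is reachable.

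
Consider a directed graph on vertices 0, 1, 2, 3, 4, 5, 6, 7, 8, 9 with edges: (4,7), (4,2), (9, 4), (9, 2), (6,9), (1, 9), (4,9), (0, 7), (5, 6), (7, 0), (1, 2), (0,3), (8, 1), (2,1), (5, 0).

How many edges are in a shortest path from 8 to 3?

6

Distance 0: 8.
Distance 1: 1.
Distance 2: 2, 9.
Distance 3: 4.
Distance 4: 7.
Distance 5: 0.
Distance 6: 3 — contains 3.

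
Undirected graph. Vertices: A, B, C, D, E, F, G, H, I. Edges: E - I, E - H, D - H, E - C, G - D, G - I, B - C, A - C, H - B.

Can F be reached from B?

Explore from B.
Distance 1: reach C, H.
Distance 2: reach A, D, E.
Distance 3: reach G, I.
The search is exhausted without reaching F; it lies in a different component.

No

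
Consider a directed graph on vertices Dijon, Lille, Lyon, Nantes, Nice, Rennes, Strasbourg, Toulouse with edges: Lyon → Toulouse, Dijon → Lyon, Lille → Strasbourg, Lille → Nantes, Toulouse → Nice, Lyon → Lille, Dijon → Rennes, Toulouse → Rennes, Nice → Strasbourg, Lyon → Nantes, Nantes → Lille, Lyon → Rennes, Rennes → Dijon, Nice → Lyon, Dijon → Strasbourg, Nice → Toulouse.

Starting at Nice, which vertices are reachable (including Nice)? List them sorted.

Dijon, Lille, Lyon, Nantes, Nice, Rennes, Strasbourg, Toulouse

Start at Nice.
Its neighbours: Lyon, Strasbourg, Toulouse.
Then their neighbours: Lille, Nantes, Rennes.
Then next layer: Dijon.
Every vertex is now reached.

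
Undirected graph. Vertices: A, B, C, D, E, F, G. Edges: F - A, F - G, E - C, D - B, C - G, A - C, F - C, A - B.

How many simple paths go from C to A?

3

C–A
C–F–A
C–G–F–A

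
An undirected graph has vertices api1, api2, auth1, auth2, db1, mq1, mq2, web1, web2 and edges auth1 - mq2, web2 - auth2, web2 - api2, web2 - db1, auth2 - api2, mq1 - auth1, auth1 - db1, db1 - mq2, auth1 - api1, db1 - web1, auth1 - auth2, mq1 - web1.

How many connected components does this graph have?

From api1: component {api1, api2, auth1, auth2, db1, mq1, mq2, web1, web2}.
That's 1 component.

1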